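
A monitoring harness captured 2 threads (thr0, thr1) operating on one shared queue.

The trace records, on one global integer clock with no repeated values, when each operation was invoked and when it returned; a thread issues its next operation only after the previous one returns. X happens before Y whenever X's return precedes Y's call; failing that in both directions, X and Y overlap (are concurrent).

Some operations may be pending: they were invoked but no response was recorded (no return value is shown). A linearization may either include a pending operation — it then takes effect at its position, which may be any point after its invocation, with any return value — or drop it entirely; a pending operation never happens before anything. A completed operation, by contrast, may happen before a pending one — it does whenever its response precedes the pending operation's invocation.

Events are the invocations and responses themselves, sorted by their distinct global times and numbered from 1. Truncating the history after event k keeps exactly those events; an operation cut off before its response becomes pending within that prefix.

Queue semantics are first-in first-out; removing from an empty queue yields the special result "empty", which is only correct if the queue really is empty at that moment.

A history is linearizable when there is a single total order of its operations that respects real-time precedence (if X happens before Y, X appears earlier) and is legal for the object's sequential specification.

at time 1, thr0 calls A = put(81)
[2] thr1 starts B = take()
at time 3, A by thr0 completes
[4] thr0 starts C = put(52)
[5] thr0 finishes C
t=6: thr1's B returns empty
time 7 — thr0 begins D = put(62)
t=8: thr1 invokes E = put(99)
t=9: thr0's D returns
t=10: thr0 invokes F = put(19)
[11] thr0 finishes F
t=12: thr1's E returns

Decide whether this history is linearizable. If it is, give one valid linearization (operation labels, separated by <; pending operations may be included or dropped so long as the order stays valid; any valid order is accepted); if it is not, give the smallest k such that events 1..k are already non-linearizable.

linearizable — witness: B < A < C < D < E < F

after step 1 (B take() → empty): queue <>
after step 2 (A put(81)): queue <81>
after step 3 (C put(52)): queue <81,52>
after step 4 (D put(62)): queue <81,52,62>
after step 5 (E put(99)): queue <81,52,62,99>
after step 6 (F put(19)): queue <81,52,62,99,19>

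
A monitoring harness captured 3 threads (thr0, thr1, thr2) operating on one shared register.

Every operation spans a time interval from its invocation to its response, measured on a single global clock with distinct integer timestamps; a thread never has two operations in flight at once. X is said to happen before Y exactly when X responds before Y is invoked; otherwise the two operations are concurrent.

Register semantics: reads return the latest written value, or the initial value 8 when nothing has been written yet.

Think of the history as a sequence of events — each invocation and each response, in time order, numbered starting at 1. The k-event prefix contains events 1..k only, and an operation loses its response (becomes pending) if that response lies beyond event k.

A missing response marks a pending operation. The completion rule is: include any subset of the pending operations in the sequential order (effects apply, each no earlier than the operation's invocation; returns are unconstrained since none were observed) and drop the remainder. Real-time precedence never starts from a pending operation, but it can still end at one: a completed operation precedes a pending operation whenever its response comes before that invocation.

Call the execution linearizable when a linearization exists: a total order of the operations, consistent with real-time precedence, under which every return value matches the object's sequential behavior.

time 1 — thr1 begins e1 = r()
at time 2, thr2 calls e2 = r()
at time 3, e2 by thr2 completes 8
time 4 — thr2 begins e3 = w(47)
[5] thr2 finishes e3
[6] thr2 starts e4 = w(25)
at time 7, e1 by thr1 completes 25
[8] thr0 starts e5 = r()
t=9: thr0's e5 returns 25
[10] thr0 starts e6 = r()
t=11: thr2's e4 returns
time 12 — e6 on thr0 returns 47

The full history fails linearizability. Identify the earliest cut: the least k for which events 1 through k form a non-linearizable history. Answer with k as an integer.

a valid linearization of events 1..11 exists, for instance e2, e3, e4, e1, e5:
after step 1 (e2 r() → 8): value 8
after step 2 (e3 w(47)): value 47
after step 3 (e4 w(25)): value 25
after step 4 (e1 r() → 25): value 25
after step 5 (e5 r() → 25): value 25
adding event 12 (e6 responds at 12) leaves no legal real-time order
take e1, e2, e3, e4, e5, e6: step 1 already fails, because e1 r() → 25 cannot occur there
take e1, e2, e3, e5, e4, e6: step 1 already fails, because e1 r() → 25 cannot occur there

12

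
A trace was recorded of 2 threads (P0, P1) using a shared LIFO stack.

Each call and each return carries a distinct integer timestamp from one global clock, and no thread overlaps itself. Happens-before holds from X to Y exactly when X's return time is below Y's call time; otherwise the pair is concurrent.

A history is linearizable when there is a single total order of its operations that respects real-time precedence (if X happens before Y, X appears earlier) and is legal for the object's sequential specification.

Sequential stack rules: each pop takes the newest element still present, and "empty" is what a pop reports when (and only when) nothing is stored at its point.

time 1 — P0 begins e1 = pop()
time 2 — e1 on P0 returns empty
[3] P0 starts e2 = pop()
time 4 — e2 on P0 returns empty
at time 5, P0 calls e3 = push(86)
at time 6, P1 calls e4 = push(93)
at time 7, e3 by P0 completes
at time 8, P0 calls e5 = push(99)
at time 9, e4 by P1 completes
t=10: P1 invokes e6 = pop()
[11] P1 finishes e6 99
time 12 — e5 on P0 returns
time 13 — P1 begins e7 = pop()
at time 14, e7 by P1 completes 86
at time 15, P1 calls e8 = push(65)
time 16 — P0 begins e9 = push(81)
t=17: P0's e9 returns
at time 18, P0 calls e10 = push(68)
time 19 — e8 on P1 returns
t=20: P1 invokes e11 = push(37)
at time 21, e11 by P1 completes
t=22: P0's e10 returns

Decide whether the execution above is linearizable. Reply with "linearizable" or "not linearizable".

one valid linearization: e1, e2, e4, e3, e5, e6, e7, e8, e9, e10, e11
after step 1 (e1 pop() → empty): stack <>
after step 2 (e2 pop() → empty): stack <>
after step 3 (e4 push(93)): stack <93>
after step 4 (e3 push(86)): stack <93,86>
after step 5 (e5 push(99)): stack <93,86,99>
after step 6 (e6 pop() → 99): stack <93,86>
after step 7 (e7 pop() → 86): stack <93>
after step 8 (e8 push(65)): stack <93,65>
after step 9 (e9 push(81)): stack <93,65,81>
after step 10 (e10 push(68)): stack <93,65,81,68>
after step 11 (e11 push(37)): stack <93,65,81,68,37>

linearizable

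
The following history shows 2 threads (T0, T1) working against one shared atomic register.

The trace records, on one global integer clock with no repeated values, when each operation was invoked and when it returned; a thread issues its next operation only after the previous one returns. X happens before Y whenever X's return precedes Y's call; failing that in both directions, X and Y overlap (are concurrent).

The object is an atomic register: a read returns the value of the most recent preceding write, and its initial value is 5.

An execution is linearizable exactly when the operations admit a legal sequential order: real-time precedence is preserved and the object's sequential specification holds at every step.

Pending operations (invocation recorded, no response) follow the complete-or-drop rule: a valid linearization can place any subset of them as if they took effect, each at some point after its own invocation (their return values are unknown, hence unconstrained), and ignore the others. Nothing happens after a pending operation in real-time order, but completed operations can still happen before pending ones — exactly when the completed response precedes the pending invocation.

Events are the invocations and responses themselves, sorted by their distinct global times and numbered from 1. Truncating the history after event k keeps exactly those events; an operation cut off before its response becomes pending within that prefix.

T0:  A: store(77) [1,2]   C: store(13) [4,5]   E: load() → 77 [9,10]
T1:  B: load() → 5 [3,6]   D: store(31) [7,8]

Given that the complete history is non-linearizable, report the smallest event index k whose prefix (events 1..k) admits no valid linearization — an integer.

6

events 1..5 are still linearizable — one witness is A, B, C:
1. A store(77), leaving value 77
2. B load() (pending, included), leaving value 77
3. C store(13), leaving value 13
once event 6 joins (B's response, time 6), exhaustive search finds no witness
take A, B, C: step 2 already fails, because B load() → 5 cannot occur there
take A, C, B: step 3 already fails, because B load() → 5 cannot occur there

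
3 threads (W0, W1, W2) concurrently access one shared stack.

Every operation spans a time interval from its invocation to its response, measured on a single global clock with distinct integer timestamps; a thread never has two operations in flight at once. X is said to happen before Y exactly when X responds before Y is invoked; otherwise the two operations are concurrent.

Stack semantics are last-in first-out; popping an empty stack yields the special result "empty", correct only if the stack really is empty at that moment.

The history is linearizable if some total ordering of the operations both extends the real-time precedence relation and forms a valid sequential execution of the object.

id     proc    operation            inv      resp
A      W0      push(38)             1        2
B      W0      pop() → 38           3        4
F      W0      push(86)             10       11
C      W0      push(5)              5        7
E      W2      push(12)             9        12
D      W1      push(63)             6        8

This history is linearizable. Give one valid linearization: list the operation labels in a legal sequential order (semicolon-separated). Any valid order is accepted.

step 1: A push(38) — stack <38>
step 2: B pop() → 38 — stack <>
step 3: C push(5) — stack <5>
step 4: D push(63) — stack <5,63>
step 5: E push(12) — stack <5,63,12>
step 6: F push(86) — stack <5,63,12,86>

A; B; C; D; E; F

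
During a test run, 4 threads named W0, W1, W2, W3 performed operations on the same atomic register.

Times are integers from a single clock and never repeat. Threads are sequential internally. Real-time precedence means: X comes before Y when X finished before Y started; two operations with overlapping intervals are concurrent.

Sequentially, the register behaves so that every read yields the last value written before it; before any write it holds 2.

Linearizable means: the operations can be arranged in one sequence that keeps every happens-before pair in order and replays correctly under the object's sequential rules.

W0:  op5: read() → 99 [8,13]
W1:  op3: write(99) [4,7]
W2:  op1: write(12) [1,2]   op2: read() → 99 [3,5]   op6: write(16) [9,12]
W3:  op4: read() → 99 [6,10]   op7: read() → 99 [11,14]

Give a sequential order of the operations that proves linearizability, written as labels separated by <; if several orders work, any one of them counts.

1. op1 write(12), leaving value 12
2. op3 write(99), leaving value 99
3. op2 read() → 99, leaving value 99
4. op4 read() → 99, leaving value 99
5. op5 read() → 99, leaving value 99
6. op7 read() → 99, leaving value 99
7. op6 write(16), leaving value 16

op1 < op3 < op2 < op4 < op5 < op7 < op6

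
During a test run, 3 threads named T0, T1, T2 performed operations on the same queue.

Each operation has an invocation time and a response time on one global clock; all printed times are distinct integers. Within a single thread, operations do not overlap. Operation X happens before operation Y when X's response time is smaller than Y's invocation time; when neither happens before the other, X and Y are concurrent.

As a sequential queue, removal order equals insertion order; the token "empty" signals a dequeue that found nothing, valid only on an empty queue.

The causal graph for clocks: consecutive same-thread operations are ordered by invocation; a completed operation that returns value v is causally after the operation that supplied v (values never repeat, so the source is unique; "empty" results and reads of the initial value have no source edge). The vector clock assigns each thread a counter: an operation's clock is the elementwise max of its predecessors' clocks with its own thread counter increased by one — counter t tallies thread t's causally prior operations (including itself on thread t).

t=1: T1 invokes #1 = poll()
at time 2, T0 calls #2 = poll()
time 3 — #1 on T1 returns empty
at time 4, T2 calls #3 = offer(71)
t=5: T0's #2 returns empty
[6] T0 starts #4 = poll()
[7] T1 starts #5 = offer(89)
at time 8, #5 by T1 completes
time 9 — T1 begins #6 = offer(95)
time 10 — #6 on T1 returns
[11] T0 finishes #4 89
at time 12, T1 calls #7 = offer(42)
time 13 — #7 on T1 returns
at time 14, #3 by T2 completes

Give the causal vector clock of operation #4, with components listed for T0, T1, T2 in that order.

(2, 2, 0)

invoked at 4, #3 has no predecessors; its own T2 bump gives (0, 0, 1)
invoked at 1, #1 has no predecessors; its own T1 bump gives (0, 1, 0)
invoked at 2, #2 has no predecessors; its own T0 bump gives (1, 0, 0)
#5, invoked 7, takes VC(#1)=(0, 1, 0) under max, adds 1 for T1 → (0, 2, 0)
#6, invoked 9, takes VC(#5)=(0, 2, 0) under max, adds 1 for T1 → (0, 3, 0)
#7, invoked 12, takes VC(#6)=(0, 3, 0) under max, adds 1 for T1 → (0, 4, 0)
#4, invoked 6, takes VC(#2)=(1, 0, 0), VC(#5)=(0, 2, 0) under max, adds 1 for T0 → (2, 2, 0)
target: VC(#4) = (2, 2, 0)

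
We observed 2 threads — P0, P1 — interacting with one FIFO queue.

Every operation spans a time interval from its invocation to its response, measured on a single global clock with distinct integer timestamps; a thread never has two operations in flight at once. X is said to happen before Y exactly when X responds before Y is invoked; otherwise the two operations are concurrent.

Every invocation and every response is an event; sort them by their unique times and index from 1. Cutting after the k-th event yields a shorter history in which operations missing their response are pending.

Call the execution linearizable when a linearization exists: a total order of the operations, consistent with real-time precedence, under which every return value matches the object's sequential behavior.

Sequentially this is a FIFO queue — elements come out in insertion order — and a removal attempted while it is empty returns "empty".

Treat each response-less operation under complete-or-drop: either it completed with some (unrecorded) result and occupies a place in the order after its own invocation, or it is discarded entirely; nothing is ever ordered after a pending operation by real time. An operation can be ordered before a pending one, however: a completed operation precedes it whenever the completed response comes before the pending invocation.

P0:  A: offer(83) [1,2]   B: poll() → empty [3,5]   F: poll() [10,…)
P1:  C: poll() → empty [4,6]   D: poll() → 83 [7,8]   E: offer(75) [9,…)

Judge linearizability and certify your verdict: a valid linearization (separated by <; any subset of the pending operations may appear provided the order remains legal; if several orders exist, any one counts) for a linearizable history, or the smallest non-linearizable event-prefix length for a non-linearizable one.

not linearizable — minimal violating prefix: 6 events

through event 5 a valid linearization exists; event 6 (C responding at time 6) ends that
all 2 real-time-respecting orders fail — 3 completed FIFO queue operations, no legal replay
for example A, B, C fails at step 2: B poll() → empty is not legal there
for example A, C, B fails at step 2: C poll() → empty is not legal there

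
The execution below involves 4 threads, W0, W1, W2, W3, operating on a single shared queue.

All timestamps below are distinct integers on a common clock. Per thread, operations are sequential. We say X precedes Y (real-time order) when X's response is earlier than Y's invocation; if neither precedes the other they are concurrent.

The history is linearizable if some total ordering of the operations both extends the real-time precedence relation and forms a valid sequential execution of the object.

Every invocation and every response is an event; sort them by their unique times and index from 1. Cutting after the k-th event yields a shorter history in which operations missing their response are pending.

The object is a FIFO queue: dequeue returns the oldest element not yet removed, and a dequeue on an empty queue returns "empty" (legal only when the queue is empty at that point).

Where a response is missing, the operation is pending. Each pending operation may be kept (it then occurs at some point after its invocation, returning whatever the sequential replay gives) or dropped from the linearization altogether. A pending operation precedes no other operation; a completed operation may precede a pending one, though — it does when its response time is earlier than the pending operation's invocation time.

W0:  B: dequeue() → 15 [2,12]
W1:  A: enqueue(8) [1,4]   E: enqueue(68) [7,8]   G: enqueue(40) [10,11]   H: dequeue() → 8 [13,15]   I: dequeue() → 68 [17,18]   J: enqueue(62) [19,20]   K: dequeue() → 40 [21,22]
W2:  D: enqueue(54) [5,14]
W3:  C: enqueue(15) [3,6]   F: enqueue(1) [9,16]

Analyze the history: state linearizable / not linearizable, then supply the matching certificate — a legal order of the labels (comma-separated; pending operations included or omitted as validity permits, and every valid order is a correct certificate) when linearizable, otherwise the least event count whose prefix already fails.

after step 1 (C enqueue(15)): queue <15>
after step 2 (A enqueue(8)): queue <15,8>
after step 3 (B dequeue() → 15): queue <8>
after step 4 (E enqueue(68)): queue <8,68>
after step 5 (G enqueue(40)): queue <8,68,40>
after step 6 (D enqueue(54)): queue <8,68,40,54>
after step 7 (F enqueue(1)): queue <8,68,40,54,1>
after step 8 (H dequeue() → 8): queue <68,40,54,1>
after step 9 (I dequeue() → 68): queue <40,54,1>
after step 10 (J enqueue(62)): queue <40,54,1,62>
after step 11 (K dequeue() → 40): queue <54,1,62>

linearizable — witness: C, A, B, E, G, D, F, H, I, J, K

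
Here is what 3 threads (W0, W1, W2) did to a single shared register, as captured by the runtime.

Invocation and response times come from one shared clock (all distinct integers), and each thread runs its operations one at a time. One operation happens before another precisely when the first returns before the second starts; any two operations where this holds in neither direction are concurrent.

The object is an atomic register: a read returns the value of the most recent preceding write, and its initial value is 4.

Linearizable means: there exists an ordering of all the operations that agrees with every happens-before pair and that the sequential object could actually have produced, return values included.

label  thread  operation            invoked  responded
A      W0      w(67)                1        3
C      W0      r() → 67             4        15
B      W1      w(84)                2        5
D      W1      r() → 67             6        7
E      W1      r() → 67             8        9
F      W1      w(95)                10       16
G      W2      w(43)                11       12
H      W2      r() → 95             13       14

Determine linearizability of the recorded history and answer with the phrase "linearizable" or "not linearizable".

witness order: B, A, C, D, E, G, F, H
1. B w(84), leaving value 84
2. A w(67), leaving value 67
3. C r() → 67, leaving value 67
4. D r() → 67, leaving value 67
5. E r() → 67, leaving value 67
6. G w(43), leaving value 43
7. F w(95), leaving value 95
8. H r() → 95, leaving value 95

linearizable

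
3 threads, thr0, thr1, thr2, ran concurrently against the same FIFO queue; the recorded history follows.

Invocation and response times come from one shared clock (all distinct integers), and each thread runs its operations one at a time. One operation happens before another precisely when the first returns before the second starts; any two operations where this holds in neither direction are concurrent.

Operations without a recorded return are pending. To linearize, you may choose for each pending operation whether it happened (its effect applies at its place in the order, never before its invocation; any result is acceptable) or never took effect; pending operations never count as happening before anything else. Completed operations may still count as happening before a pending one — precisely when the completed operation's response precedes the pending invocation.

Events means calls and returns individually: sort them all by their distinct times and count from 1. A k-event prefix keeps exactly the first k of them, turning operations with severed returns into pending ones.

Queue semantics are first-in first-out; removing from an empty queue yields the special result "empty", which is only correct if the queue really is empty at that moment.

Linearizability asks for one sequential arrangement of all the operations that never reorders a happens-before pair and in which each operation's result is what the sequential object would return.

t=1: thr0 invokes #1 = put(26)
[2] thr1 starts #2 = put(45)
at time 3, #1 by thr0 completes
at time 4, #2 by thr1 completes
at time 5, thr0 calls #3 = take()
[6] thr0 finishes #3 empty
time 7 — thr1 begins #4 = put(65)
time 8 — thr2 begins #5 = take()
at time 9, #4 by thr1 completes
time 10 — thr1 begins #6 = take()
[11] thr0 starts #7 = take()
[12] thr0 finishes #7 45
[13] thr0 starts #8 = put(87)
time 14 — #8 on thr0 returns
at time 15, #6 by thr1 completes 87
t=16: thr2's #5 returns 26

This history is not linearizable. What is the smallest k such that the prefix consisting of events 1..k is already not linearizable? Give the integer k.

one valid order for events 1..5 is #1, #2:
1. #1 put(26), leaving queue <26>
2. #2 put(45), leaving queue <26,45>
at event 6 (#3's time-6 response) nothing linearizes any more
for example #1, #2, #3 fails at step 3: #3 take() → empty is not legal there
for example #2, #1, #3 fails at step 3: #3 take() → empty is not legal there

6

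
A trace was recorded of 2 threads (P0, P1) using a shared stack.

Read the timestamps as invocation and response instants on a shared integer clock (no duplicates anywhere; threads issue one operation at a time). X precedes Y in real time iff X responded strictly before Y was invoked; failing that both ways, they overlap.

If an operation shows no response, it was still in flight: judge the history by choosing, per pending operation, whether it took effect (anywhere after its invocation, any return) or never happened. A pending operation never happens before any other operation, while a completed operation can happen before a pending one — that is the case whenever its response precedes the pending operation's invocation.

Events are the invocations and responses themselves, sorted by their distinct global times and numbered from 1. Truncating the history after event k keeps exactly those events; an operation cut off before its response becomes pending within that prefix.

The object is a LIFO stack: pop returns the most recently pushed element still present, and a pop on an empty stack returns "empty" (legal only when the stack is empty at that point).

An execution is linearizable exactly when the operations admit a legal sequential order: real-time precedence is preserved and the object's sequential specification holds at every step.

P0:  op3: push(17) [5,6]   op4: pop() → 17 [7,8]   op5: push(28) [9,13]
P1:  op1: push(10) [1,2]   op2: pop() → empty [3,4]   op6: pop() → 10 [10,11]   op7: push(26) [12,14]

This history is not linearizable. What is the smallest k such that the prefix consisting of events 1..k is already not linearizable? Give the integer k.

4

events 1..3 are linearizable, e.g. via op1:
step 1: op1 push(10) — stack <10>
at event 4 (op2's time-4 response) nothing linearizes any more
sample order op1, op2 stalls at step 2 — op2 pop() → empty has no legal effect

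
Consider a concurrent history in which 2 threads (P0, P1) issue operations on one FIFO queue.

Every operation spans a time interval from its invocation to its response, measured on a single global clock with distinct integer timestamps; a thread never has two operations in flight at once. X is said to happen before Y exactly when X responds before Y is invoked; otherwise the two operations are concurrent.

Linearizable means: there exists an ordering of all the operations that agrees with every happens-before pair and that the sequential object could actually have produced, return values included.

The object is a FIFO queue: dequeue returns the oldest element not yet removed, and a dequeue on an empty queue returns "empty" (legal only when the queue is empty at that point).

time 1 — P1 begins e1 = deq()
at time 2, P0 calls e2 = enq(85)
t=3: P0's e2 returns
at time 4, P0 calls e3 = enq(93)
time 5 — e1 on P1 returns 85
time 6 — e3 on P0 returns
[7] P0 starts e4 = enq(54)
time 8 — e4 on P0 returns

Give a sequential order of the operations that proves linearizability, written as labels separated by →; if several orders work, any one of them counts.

e2 → e1 → e3 → e4

step 1: e2 enq(85) — queue <85>
step 2: e1 deq() → 85 — queue <>
step 3: e3 enq(93) — queue <93>
step 4: e4 enq(54) — queue <93,54>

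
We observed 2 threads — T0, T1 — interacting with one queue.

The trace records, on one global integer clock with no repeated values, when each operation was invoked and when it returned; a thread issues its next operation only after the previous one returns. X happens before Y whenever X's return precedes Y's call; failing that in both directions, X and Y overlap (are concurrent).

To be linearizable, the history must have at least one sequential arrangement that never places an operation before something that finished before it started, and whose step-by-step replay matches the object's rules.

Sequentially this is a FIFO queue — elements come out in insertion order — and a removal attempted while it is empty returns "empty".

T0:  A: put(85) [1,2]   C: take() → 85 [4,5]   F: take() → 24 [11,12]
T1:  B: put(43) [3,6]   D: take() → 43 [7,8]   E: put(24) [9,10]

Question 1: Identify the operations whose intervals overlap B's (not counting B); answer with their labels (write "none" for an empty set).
C

concurrent with B ([3,6]): every op whose interval crosses 3..6
A [1,2]: before
C [4,5]: concurrent
D [7,8]: after
E [9,10]: after
F [11,12]: after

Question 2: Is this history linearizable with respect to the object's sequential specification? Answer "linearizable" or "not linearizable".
linearizable

witness order: A, B, C, D, E, F
step 1: A put(85) — queue <85>
step 2: B put(43) — queue <85,43>
step 3: C take() → 85 — queue <43>
step 4: D take() → 43 — queue <>
step 5: E put(24) — queue <24>
step 6: F take() → 24 — queue <>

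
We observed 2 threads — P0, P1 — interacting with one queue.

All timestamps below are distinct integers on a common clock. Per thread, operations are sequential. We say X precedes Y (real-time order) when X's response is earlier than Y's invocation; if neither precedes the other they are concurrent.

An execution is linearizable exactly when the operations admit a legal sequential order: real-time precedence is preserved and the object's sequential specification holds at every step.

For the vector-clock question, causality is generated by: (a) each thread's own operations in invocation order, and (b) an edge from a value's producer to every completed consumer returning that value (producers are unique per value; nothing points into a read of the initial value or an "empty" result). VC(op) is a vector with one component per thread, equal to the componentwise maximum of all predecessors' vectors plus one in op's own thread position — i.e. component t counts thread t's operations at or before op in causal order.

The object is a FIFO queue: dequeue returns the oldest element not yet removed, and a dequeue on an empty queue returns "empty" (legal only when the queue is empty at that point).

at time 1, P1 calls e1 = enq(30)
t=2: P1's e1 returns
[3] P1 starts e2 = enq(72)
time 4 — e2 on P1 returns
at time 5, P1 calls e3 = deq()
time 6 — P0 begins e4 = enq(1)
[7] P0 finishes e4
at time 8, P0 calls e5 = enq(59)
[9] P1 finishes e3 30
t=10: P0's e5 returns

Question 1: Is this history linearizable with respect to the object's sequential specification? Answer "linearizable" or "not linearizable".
linearizable

a witness: e1, e2, e3, e4, e5
1. e1 enq(30), leaving queue <30>
2. e2 enq(72), leaving queue <30,72>
3. e3 deq() → 30, leaving queue <72>
4. e4 enq(1), leaving queue <72,1>
5. e5 enq(59), leaving queue <72,1,59>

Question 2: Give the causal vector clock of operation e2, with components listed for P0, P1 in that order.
(0, 2)

e1 (invocation 1): nothing precedes it; P1's component alone gives (0, 1)
e4 (invocation 6): nothing precedes it; P0's component alone gives (1, 0)
e2 (invocation 3): componentwise max over VC(e1)=(0, 1), +1 at P1, giving (0, 2)
e5 (invocation 8): componentwise max over VC(e4)=(1, 0), +1 at P0, giving (2, 0)
e3 (invocation 5): componentwise max over VC(e1)=(0, 1), VC(e2)=(0, 2), +1 at P1, giving (0, 3)
target: VC(e2) = (0, 2)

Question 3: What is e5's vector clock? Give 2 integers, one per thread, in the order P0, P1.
(2, 0)

VC(e1, invoked at 1): no causal predecessors; +1 on P1 → (0, 1)
VC(e4, invoked at 6): no causal predecessors; +1 on P0 → (1, 0)
e2, invoked 3, takes VC(e1)=(0, 1) under max, adds 1 for P1 → (0, 2)
e5, invoked 8, takes VC(e4)=(1, 0) under max, adds 1 for P0 → (2, 0)
e3, invoked 5, takes VC(e1)=(0, 1), VC(e2)=(0, 2) under max, adds 1 for P1 → (0, 3)
target: VC(e5) = (2, 0)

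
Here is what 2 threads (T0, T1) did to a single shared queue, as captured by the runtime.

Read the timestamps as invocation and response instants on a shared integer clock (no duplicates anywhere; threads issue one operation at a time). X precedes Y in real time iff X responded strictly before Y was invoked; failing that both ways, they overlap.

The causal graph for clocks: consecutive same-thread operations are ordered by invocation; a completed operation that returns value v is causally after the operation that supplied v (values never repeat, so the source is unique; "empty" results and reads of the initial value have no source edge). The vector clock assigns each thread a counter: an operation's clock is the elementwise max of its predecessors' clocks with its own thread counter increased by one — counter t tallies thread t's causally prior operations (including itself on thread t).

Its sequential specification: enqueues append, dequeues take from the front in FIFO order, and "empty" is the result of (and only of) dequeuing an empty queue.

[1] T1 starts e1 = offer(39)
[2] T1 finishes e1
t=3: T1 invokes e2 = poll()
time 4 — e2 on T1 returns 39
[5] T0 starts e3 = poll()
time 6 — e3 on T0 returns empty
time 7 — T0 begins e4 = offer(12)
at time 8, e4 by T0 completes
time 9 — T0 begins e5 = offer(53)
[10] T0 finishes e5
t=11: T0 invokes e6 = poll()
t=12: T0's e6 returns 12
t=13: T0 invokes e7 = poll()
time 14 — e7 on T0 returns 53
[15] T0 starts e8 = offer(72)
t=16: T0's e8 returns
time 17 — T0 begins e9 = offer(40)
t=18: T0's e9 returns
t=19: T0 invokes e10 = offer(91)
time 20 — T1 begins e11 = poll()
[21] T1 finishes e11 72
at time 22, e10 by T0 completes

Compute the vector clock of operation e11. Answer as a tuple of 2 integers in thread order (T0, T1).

e1, invoked 1, has no incoming edges; only T1's bump applies → (0, 1)
e3, invoked 5, has no incoming edges; only T0's bump applies → (1, 0)
from VC(e1)=(0, 1), e2 (invoked 3) maxes components and bumps T1 → (0, 2)
from VC(e3)=(1, 0), e4 (invoked 7) maxes components and bumps T0 → (2, 0)
from VC(e4)=(2, 0), e5 (invoked 9) maxes components and bumps T0 → (3, 0)
from VC(e4)=(2, 0), VC(e5)=(3, 0), e6 (invoked 11) maxes components and bumps T0 → (4, 0)
from VC(e5)=(3, 0), VC(e6)=(4, 0), e7 (invoked 13) maxes components and bumps T0 → (5, 0)
from VC(e7)=(5, 0), e8 (invoked 15) maxes components and bumps T0 → (6, 0)
from VC(e8)=(6, 0), e9 (invoked 17) maxes components and bumps T0 → (7, 0)
from VC(e9)=(7, 0), e10 (invoked 19) maxes components and bumps T0 → (8, 0)
from VC(e2)=(0, 2), VC(e8)=(6, 0), e11 (invoked 20) maxes components and bumps T1 → (6, 3)
target: VC(e11) = (6, 3)

(6, 3)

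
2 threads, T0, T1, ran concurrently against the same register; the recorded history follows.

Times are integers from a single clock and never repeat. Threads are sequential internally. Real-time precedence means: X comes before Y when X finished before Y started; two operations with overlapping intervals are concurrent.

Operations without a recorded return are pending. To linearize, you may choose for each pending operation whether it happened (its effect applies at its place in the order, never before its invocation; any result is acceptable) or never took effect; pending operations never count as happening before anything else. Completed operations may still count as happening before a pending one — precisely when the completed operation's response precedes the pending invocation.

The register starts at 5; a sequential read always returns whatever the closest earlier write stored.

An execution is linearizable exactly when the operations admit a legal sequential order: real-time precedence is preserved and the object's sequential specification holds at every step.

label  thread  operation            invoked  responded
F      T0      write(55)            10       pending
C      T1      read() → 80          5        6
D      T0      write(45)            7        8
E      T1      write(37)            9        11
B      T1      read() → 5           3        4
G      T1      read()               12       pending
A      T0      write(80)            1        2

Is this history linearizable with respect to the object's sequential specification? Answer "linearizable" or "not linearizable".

prefix check: 1..3 passes, 1..4 fails once B's time-4 response joins
exhaustive check: the 2 completed register ops admit one real-time order; illegal
sample order A, B stalls at step 2 — B read() → 5 has no legal effect

not linearizable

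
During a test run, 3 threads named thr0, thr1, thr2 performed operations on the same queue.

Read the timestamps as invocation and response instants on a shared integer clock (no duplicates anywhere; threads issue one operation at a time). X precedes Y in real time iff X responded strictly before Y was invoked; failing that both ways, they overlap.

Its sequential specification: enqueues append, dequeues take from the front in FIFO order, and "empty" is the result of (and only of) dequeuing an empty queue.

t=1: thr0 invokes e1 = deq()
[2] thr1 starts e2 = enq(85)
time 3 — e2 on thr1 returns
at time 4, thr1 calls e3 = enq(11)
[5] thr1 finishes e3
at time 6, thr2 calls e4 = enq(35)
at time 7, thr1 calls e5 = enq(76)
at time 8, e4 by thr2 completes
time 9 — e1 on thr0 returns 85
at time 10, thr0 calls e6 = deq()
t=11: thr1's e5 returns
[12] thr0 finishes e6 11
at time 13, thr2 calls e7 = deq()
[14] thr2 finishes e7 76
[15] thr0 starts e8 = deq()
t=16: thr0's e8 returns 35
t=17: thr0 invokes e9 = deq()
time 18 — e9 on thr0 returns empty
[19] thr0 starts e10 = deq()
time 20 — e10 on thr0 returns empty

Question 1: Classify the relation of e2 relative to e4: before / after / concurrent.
e2 spans [2,3], e4 spans [6,8]
resp(e2)=3 < inv(e4)=6

before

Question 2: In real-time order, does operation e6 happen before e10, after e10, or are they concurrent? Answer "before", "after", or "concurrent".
e6 spans [10,12], e10 spans [19,20]
resp(e6)=12 < inv(e10)=19

before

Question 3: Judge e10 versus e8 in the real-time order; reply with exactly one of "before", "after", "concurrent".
e10 spans [19,20], e8 spans [15,16]
resp(e8)=16 < inv(e10)=19

after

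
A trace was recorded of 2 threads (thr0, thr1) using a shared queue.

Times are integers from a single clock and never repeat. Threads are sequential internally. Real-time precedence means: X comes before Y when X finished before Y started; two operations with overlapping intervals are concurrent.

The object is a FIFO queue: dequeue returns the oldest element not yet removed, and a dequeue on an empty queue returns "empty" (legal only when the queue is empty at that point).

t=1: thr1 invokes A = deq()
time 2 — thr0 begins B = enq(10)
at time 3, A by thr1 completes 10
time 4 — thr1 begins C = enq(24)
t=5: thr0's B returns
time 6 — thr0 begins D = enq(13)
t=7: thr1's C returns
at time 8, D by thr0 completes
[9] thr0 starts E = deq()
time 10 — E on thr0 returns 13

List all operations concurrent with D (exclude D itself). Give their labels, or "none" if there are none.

D spans [6,8]: anything still running between times 6 and 8 counts as concurrent
A [1,3]: before
B [2,5]: before
C [4,7]: concurrent
E [9,10]: after

C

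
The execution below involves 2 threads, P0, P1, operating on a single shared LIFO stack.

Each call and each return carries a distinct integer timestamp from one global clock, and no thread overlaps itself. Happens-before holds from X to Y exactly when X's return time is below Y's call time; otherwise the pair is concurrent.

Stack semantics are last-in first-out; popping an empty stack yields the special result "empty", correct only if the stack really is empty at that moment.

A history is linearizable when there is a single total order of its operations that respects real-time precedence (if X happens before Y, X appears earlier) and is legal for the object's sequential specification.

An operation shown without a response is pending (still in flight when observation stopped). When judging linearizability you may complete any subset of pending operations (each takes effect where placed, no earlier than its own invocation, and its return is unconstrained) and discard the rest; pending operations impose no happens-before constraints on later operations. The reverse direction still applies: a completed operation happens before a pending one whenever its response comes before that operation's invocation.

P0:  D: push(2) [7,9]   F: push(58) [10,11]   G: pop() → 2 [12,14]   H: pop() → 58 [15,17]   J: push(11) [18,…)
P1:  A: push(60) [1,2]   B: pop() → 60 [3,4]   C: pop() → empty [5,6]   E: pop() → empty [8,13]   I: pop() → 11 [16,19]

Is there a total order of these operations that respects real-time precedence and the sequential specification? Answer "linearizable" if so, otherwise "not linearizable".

the violation lands at event 14, G's response at time 14: events 1..13 linearize, events 1..14 do not
7 completed operations, 4 real-time-consistent orders — every LIFO stack replay fails
take A, B, C, D, E, F, G: step 5 already fails, because E pop() → empty cannot occur there
take A, B, C, D, F, E, G: step 6 already fails, because E pop() → empty cannot occur there

not linearizable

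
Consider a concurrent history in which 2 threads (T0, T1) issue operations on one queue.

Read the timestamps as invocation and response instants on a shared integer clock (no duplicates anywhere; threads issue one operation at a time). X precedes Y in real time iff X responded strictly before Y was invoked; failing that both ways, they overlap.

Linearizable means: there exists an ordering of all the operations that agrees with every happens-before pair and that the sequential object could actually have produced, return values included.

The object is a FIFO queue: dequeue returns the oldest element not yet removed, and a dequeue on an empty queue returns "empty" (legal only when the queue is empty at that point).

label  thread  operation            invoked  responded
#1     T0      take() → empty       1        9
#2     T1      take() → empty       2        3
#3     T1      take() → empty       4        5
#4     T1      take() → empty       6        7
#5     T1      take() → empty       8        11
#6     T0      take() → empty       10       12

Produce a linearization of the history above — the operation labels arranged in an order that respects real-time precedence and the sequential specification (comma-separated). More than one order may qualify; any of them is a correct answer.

#1, #2, #3, #4, #5, #6

after step 1 (#1 take() → empty): queue <>
after step 2 (#2 take() → empty): queue <>
after step 3 (#3 take() → empty): queue <>
after step 4 (#4 take() → empty): queue <>
after step 5 (#5 take() → empty): queue <>
after step 6 (#6 take() → empty): queue <>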